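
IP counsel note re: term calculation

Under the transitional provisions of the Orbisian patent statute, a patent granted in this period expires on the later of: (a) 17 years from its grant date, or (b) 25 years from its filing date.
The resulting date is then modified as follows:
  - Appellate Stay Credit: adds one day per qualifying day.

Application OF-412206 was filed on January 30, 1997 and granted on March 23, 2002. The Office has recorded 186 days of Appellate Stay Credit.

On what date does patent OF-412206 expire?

(a) grant + 17 years → 23 March 2019.
(b) filing + 25 years → 30 January 2022.
Later of the two: 30 January 2022.
Appellate Stay Credit: +186 days → 4 August 2022.

2022-08-04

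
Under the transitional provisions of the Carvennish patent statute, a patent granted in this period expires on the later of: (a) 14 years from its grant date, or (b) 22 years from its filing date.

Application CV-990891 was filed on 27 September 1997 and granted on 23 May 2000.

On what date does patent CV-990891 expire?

(a) grant + 14 years → 23 May 2014.
(b) filing + 22 years → 27 September 2019.
Later of the two: 27 September 2019.

2019-09-27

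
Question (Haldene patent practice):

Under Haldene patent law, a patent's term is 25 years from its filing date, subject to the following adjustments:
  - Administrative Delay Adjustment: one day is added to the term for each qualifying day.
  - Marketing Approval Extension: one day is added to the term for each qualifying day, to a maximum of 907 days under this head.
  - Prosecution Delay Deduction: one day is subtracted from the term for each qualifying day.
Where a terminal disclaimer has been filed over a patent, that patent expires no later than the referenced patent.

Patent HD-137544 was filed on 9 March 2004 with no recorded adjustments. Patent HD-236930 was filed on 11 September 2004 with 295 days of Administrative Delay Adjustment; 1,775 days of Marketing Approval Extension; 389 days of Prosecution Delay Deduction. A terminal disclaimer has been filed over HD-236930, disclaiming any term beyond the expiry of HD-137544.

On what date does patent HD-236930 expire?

March 9, 2029

Natural term of HD-236930:
  Base: filing + 25 years → 11 September 2029.
  Administrative Delay Adjustment: +295 days → 3 July 2030.
  Marketing Approval Extension: 1775 days claimed exceeds the 907-day cap, so +907 days → 26 December 2032.
  Prosecution Delay Deduction: −389 days → 3 December 2031.
Expiry of referenced patent HD-137544:
  Base: filing + 25 years → 9 March 2029.
Terminal disclaimer: HD-236930 expires on the earlier of 3 December 2031 and 9 March 2029.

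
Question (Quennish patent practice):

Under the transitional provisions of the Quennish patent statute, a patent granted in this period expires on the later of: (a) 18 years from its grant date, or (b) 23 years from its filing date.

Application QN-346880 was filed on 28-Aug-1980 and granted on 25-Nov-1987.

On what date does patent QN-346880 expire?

(a) grant + 18 years → 25 November 2005.
(b) filing + 23 years → 28 August 2003.
Later of the two: 25 November 2005.

November 25, 2005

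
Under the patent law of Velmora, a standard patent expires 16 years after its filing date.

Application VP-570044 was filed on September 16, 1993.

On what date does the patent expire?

2009-09-16

Filing date + 16 years → 16 September 2009.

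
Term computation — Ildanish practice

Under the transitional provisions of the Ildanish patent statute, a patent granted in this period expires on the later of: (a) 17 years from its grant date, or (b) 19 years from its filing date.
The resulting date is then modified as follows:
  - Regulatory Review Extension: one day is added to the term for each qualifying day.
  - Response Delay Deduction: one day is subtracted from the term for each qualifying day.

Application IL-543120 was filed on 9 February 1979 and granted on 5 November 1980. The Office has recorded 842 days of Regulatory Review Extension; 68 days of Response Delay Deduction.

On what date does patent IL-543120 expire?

2000-03-24

(a) grant + 17 years → 5 November 1997.
(b) filing + 19 years → 9 February 1998.
Later of the two: 9 February 1998.
Regulatory Review Extension: +842 days → 31 May 2000.
Response Delay Deduction: −68 days → 24 March 2000.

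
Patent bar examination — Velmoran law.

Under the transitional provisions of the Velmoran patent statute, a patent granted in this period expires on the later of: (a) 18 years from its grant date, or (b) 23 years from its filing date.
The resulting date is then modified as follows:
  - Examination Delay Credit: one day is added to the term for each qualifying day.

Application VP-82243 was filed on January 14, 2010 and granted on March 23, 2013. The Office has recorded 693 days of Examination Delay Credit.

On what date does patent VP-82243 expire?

(a) grant + 18 years → 23 March 2031.
(b) filing + 23 years → 14 January 2033.
Later of the two: 14 January 2033.
Examination Delay Credit: +693 days → 8 December 2034.

December 8, 2034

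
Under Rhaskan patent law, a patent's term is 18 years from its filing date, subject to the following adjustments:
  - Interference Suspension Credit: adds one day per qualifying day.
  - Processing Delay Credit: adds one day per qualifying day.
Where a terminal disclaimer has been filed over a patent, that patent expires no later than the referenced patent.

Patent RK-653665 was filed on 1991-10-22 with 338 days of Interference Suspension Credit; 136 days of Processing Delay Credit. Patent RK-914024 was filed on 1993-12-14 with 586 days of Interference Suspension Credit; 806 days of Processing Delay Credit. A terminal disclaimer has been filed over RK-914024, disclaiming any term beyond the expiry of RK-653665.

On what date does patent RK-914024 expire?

Natural term of RK-914024:
  Base: filing + 18 years → 14 December 2011.
  Interference Suspension Credit: +586 days → 22 July 2013.
  Processing Delay Credit: +806 days → 6 October 2015.
Expiry of referenced patent RK-653665:
  Base: filing + 18 years → 22 October 2009.
  Interference Suspension Credit: +338 days → 25 September 2010.
  Processing Delay Credit: +136 days → 8 February 2011.
Terminal disclaimer: RK-914024 expires on the earlier of 6 October 2015 and 8 February 2011.

2011-02-08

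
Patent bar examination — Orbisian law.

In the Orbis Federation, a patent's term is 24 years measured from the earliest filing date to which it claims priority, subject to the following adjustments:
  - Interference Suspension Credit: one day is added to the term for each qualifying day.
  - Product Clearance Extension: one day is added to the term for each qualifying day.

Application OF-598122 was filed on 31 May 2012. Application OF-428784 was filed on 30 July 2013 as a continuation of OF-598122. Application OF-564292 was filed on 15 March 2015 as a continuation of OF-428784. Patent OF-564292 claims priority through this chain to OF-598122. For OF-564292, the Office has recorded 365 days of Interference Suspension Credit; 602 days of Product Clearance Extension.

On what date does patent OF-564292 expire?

Earliest priority filing: 31 May 2012.
Base term: 31 May 2012 + 24 years → 31 May 2036.
Interference Suspension Credit: +365 days → 31 May 2037.
Product Clearance Extension: +602 days → 23 January 2039.

January 23, 2039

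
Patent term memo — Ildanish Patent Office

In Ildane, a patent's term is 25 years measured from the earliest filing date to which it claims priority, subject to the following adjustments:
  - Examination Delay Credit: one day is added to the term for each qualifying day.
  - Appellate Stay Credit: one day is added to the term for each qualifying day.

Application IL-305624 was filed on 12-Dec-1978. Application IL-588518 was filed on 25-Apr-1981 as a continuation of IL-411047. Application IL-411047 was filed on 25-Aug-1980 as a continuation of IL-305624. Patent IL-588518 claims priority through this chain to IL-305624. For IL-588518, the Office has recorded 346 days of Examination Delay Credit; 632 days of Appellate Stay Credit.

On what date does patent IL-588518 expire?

Earliest priority filing: 12 December 1978.
Base term: 12 December 1978 + 25 years → 12 December 2003.
Examination Delay Credit: +346 days → 22 November 2004.
Appellate Stay Credit: +632 days → 16 August 2006.

August 16, 2006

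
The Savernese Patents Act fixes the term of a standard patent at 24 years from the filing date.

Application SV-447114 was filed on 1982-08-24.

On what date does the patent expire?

2006-08-24

Filing date + 24 years → 24 August 2006.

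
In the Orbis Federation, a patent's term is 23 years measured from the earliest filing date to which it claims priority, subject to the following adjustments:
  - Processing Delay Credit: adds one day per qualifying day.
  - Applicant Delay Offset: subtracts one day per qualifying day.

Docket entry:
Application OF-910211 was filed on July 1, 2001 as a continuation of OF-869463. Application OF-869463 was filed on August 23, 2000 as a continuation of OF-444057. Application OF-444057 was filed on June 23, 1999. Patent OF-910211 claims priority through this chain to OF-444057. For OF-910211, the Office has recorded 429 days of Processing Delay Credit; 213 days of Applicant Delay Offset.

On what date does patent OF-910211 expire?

Earliest priority filing: 23 June 1999.
Base term: 23 June 1999 + 23 years → 23 June 2022.
Processing Delay Credit: +429 days → 26 August 2023.
Applicant Delay Offset: −213 days → 25 January 2023.

2023-01-25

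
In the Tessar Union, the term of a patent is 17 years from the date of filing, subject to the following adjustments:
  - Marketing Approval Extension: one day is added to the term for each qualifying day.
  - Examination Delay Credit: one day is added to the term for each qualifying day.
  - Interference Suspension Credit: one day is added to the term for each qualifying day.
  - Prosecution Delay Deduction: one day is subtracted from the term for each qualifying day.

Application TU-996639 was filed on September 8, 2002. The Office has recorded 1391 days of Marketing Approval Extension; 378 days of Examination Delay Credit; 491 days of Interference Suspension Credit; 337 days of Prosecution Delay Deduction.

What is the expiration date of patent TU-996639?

December 13, 2024

Base term: filing date + 17 years → 8 September 2019.
Marketing Approval Extension: +1391 days → 30 June 2023.
Examination Delay Credit: +378 days → 12 July 2024.
Interference Suspension Credit: +491 days → 15 November 2025.
Prosecution Delay Deduction: −337 days → 13 December 2024.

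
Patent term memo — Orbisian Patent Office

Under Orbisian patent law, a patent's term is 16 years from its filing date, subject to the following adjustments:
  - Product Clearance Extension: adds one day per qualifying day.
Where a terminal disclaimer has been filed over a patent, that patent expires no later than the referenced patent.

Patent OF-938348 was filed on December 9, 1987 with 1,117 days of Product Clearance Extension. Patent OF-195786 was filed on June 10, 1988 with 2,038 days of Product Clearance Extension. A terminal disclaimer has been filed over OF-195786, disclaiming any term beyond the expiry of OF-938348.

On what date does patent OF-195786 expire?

December 30, 2006

Natural term of OF-195786:
  Base: filing + 16 years → 10 June 2004.
  Product Clearance Extension: +2038 days → 8 January 2010.
Expiry of referenced patent OF-938348:
  Base: filing + 16 years → 9 December 2003.
  Product Clearance Extension: +1117 days → 30 December 2006.
Terminal disclaimer: OF-195786 expires on the earlier of 8 January 2010 and 30 December 2006.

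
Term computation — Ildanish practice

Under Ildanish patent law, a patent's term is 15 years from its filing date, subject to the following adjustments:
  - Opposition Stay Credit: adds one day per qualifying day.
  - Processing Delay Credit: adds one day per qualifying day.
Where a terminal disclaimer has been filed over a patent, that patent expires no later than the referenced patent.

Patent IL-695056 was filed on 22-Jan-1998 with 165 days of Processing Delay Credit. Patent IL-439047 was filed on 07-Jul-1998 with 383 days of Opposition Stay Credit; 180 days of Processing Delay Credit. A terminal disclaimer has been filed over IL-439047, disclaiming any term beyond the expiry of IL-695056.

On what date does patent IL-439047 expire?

Natural term of IL-439047:
  Base: filing + 15 years → 7 July 2013.
  Opposition Stay Credit: +383 days → 25 July 2014.
  Processing Delay Credit: +180 days → 21 January 2015.
Expiry of referenced patent IL-695056:
  Base: filing + 15 years → 22 January 2013.
  Processing Delay Credit: +165 days → 6 July 2013.
Terminal disclaimer: IL-439047 expires on the earlier of 21 January 2015 and 6 July 2013.

2013-07-06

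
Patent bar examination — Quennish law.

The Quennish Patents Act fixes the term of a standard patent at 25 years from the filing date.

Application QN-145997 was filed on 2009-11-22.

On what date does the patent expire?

2034-11-22

Filing date + 25 years → 22 November 2034.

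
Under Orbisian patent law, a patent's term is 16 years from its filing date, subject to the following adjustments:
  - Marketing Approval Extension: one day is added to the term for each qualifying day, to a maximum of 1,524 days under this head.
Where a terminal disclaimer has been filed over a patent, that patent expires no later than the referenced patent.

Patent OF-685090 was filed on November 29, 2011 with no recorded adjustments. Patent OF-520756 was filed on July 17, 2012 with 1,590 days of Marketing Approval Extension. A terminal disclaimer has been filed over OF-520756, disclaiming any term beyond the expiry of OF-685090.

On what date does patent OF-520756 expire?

Natural term of OF-520756:
  Base: filing + 16 years → 17 July 2028.
  Marketing Approval Extension: 1590 days claimed exceeds the 1524-day cap, so +1524 days → 18 September 2032.
Expiry of referenced patent OF-685090:
  Base: filing + 16 years → 29 November 2027.
Terminal disclaimer: OF-520756 expires on the earlier of 18 September 2032 and 29 November 2027.

2027-11-29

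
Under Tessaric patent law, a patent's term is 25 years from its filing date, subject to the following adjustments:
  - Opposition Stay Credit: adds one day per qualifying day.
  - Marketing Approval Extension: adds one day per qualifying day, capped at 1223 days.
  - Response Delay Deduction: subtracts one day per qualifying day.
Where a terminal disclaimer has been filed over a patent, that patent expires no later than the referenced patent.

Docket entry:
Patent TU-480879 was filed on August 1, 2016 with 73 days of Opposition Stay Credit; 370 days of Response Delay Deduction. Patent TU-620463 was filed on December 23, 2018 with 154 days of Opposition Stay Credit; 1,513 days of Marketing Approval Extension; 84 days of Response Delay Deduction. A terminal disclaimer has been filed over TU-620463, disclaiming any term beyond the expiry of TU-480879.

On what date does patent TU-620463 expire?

Natural term of TU-620463:
  Base: filing + 25 years → 23 December 2043.
  Opposition Stay Credit: +154 days → 25 May 2044.
  Marketing Approval Extension: 1513 days claimed exceeds the 1223-day cap, so +1223 days → 30 September 2047.
  Response Delay Deduction: −84 days → 8 July 2047.
Expiry of referenced patent TU-480879:
  Base: filing + 25 years → 1 August 2041.
  Opposition Stay Credit: +73 days → 13 October 2041.
  Response Delay Deduction: −370 days → 8 October 2040.
Terminal disclaimer: TU-620463 expires on the earlier of 8 July 2047 and 8 October 2040.

October 8, 2040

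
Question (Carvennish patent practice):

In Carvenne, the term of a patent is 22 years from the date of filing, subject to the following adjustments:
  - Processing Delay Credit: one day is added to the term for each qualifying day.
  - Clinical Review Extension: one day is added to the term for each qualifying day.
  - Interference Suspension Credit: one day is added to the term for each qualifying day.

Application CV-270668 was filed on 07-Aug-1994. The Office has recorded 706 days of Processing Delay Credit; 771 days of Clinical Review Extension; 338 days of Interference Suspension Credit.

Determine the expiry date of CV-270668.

Base term: filing date + 22 years → 7 August 2016.
Processing Delay Credit: +706 days → 14 July 2018.
Clinical Review Extension: +771 days → 23 August 2020.
Interference Suspension Credit: +338 days → 27 July 2021.

2021-07-27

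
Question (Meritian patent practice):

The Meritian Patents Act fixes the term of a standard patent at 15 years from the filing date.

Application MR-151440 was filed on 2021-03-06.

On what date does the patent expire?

March 6, 2036

Filing date + 15 years → 6 March 2036.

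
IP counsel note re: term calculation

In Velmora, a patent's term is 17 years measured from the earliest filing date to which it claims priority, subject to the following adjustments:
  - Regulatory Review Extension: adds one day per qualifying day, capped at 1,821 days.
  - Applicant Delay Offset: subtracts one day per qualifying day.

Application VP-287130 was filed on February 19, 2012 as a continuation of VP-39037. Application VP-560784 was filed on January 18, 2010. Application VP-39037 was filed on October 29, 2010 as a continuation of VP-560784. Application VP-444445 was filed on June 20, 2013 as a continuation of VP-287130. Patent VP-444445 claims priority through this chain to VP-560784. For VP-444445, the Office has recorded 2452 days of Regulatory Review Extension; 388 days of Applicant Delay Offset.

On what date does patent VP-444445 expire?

December 21, 2030

Earliest priority filing: 18 January 2010.
Base term: 18 January 2010 + 17 years → 18 January 2027.
Regulatory Review Extension: 2452 days claimed exceeds the 1821-day cap, so +1821 days → 13 January 2032.
Applicant Delay Offset: −388 days → 21 December 2030.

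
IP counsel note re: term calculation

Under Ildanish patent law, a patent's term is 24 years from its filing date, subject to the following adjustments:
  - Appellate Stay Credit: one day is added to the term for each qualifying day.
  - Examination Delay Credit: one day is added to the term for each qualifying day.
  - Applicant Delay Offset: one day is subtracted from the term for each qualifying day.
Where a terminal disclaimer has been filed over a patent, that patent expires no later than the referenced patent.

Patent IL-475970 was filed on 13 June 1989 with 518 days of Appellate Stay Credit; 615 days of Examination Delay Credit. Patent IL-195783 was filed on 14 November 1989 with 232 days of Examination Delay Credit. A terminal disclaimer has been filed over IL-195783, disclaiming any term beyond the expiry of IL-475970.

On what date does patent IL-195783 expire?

2014-07-04

Natural term of IL-195783:
  Base: filing + 24 years → 14 November 2013.
  Examination Delay Credit: +232 days → 4 July 2014.
Expiry of referenced patent IL-475970:
  Base: filing + 24 years → 13 June 2013.
  Appellate Stay Credit: +518 days → 13 November 2014.
  Examination Delay Credit: +615 days → 20 July 2016.
Terminal disclaimer: IL-195783 expires on the earlier of 4 July 2014 and 20 July 2016.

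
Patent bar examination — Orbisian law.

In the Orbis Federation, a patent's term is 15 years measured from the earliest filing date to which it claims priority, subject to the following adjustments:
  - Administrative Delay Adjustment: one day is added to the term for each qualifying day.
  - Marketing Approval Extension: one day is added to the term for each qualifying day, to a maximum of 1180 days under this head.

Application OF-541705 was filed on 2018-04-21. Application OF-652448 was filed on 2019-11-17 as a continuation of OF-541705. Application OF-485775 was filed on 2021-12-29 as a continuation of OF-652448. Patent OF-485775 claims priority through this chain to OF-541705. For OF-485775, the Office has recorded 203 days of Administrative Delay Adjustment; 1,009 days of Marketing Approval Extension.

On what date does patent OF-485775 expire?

August 15, 2036

Earliest priority filing: 21 April 2018.
Base term: 21 April 2018 + 15 years → 21 April 2033.
Administrative Delay Adjustment: +203 days → 10 November 2033.
Marketing Approval Extension: 1009 days (within the 1180-day cap) → +1009 days → 15 August 2036.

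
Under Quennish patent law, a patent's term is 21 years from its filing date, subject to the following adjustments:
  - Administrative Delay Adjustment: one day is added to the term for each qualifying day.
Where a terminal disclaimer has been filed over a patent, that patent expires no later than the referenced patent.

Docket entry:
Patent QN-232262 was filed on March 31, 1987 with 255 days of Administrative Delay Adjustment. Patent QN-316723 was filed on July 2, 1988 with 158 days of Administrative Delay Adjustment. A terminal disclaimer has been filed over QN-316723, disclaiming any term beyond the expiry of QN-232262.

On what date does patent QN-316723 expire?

2008-12-11

Natural term of QN-316723:
  Base: filing + 21 years → 2 July 2009.
  Administrative Delay Adjustment: +158 days → 7 December 2009.
Expiry of referenced patent QN-232262:
  Base: filing + 21 years → 31 March 2008.
  Administrative Delay Adjustment: +255 days → 11 December 2008.
Terminal disclaimer: QN-316723 expires on the earlier of 7 December 2009 and 11 December 2008.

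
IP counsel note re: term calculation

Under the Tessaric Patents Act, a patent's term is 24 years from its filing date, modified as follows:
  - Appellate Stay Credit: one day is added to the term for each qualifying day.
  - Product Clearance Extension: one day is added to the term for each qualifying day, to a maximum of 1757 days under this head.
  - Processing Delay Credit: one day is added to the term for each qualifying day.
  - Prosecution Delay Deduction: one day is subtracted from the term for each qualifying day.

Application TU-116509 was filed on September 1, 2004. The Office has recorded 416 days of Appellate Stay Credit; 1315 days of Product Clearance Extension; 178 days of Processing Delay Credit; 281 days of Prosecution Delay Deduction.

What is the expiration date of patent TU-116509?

2033-02-15

Base term: filing date + 24 years → 1 September 2028.
Appellate Stay Credit: +416 days → 22 October 2029.
Product Clearance Extension: 1315 days (within the 1757-day cap) → +1315 days → 29 May 2033.
Processing Delay Credit: +178 days → 23 November 2033.
Prosecution Delay Deduction: −281 days → 15 February 2033.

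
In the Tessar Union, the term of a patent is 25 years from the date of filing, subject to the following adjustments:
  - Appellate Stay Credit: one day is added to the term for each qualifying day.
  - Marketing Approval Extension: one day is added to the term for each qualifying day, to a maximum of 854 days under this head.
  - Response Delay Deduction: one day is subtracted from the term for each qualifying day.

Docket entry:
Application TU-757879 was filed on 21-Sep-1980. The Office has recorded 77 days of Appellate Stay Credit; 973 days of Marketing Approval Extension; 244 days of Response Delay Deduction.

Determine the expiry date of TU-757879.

2007-08-09

Base term: filing date + 25 years → 21 September 2005.
Appellate Stay Credit: +77 days → 7 December 2005.
Marketing Approval Extension: 973 days claimed exceeds the 854-day cap, so +854 days → 9 April 2008.
Response Delay Deduction: −244 days → 9 August 2007.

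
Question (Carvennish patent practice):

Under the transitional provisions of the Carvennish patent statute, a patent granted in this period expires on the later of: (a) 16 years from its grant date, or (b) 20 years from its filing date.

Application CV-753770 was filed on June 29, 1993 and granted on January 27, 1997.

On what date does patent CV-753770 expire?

2013-06-29

(a) grant + 16 years → 27 January 2013.
(b) filing + 20 years → 29 June 2013.
Later of the two: 29 June 2013.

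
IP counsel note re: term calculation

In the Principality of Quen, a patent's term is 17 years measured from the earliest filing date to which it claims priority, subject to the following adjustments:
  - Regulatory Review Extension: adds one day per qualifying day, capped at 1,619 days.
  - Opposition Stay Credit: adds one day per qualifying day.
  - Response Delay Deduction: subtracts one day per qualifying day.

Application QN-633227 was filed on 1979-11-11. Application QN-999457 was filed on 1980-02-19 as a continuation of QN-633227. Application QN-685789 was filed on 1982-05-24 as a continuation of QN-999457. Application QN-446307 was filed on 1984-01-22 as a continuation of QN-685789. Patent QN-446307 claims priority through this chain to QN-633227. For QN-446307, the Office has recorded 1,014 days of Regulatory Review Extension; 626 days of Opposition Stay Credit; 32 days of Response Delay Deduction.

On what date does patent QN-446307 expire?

Earliest priority filing: 11 November 1979.
Base term: 11 November 1979 + 17 years → 11 November 1996.
Regulatory Review Extension: 1014 days (within the 1619-day cap) → +1014 days → 22 August 1999.
Opposition Stay Credit: +626 days → 9 May 2001.
Response Delay Deduction: −32 days → 7 April 2001.

2001-04-07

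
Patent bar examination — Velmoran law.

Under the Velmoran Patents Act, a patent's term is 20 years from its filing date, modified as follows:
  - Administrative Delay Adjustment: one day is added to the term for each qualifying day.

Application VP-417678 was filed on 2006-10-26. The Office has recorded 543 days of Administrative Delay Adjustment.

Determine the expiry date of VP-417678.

Base term: filing date + 20 years → 26 October 2026.
Administrative Delay Adjustment: +543 days → 21 April 2028.

2028-04-21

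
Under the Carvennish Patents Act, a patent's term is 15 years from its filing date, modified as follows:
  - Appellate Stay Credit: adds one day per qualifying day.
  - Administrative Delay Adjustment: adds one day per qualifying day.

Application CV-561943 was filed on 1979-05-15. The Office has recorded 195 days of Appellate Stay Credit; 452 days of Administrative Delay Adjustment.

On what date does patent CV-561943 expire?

1996-02-21

Base term: filing date + 15 years → 15 May 1994.
Appellate Stay Credit: +195 days → 26 November 1994.
Administrative Delay Adjustment: +452 days → 21 February 1996.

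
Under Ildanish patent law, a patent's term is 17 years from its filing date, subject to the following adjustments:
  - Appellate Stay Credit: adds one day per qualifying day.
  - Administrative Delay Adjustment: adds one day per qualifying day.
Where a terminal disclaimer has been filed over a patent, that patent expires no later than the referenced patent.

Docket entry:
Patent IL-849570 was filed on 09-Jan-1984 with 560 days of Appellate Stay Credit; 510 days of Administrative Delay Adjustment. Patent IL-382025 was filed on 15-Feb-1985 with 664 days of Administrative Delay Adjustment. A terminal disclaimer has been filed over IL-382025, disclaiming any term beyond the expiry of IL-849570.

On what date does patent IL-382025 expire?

2003-12-11

Natural term of IL-382025:
  Base: filing + 17 years → 15 February 2002.
  Administrative Delay Adjustment: +664 days → 11 December 2003.
Expiry of referenced patent IL-849570:
  Base: filing + 17 years → 9 January 2001.
  Appellate Stay Credit: +560 days → 23 July 2002.
  Administrative Delay Adjustment: +510 days → 15 December 2003.
Terminal disclaimer: IL-382025 expires on the earlier of 11 December 2003 and 15 December 2003.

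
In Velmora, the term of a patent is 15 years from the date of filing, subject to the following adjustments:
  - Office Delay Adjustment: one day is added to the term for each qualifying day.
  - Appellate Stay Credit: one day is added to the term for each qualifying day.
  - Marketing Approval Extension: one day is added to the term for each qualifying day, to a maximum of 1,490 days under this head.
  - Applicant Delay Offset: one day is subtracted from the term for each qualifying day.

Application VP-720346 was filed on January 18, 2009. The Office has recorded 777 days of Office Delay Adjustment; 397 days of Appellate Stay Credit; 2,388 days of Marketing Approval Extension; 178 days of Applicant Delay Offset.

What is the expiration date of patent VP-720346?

Base term: filing date + 15 years → 18 January 2024.
Office Delay Adjustment: +777 days → 5 March 2026.
Appellate Stay Credit: +397 days → 6 April 2027.
Marketing Approval Extension: 2388 days claimed exceeds the 1490-day cap, so +1490 days → 5 May 2031.
Applicant Delay Offset: −178 days → 8 November 2030.

2030-11-08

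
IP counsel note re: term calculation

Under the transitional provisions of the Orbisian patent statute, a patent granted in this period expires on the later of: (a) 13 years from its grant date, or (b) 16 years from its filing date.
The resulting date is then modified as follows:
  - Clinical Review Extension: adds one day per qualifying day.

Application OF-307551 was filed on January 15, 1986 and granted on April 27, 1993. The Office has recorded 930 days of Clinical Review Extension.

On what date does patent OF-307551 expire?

(a) grant + 13 years → 27 April 2006.
(b) filing + 16 years → 15 January 2002.
Later of the two: 27 April 2006.
Clinical Review Extension: +930 days → 12 November 2008.

November 12, 2008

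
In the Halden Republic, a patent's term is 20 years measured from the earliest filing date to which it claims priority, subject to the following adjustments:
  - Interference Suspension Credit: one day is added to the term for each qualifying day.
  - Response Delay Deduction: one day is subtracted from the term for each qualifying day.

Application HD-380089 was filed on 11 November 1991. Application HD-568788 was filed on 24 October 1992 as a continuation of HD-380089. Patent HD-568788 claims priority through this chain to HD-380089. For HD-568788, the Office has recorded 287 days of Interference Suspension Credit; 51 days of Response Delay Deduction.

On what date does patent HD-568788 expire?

July 4, 2012

Earliest priority filing: 11 November 1991.
Base term: 11 November 1991 + 20 years → 11 November 2011.
Interference Suspension Credit: +287 days → 24 August 2012.
Response Delay Deduction: −51 days → 4 July 2012.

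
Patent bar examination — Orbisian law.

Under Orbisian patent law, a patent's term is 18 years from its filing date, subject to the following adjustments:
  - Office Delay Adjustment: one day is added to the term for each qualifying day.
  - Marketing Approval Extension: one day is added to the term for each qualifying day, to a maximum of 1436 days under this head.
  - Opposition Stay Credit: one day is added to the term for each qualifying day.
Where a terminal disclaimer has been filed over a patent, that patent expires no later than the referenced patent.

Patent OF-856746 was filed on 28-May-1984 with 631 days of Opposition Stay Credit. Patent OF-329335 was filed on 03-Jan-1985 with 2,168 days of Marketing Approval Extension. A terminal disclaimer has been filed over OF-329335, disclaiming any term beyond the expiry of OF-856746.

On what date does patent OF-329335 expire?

Natural term of OF-329335:
  Base: filing + 18 years → 3 January 2003.
  Marketing Approval Extension: 2168 days claimed exceeds the 1436-day cap, so +1436 days → 9 December 2006.
Expiry of referenced patent OF-856746:
  Base: filing + 18 years → 28 May 2002.
  Opposition Stay Credit: +631 days → 18 February 2004.
Terminal disclaimer: OF-329335 expires on the earlier of 9 December 2006 and 18 February 2004.

2004-02-18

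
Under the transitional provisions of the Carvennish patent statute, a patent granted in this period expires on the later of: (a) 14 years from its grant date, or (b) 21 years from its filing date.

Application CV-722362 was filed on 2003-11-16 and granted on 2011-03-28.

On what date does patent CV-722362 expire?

(a) grant + 14 years → 28 March 2025.
(b) filing + 21 years → 16 November 2024.
Later of the two: 28 March 2025.

2025-03-28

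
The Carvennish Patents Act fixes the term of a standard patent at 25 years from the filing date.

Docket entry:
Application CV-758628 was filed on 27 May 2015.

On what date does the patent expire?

Filing date + 25 years → 27 May 2040.

May 27, 2040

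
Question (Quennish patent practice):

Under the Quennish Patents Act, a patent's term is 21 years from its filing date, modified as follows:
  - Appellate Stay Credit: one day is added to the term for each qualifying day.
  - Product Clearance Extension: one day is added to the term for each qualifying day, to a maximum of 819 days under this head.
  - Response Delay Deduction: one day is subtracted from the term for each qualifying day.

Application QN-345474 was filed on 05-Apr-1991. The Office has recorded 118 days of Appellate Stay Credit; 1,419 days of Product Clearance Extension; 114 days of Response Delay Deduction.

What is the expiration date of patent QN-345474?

Base term: filing date + 21 years → 5 April 2012.
Appellate Stay Credit: +118 days → 1 August 2012.
Product Clearance Extension: 1419 days claimed exceeds the 819-day cap, so +819 days → 29 October 2014.
Response Delay Deduction: −114 days → 7 July 2014.

2014-07-07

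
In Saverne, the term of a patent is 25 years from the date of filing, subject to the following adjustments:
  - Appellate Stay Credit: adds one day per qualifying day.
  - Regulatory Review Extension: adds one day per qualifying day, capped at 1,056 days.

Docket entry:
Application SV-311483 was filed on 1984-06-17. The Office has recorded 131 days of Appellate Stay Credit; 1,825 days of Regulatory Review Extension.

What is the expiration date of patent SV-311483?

2012-09-16

Base term: filing date + 25 years → 17 June 2009.
Appellate Stay Credit: +131 days → 26 October 2009.
Regulatory Review Extension: 1825 days claimed exceeds the 1056-day cap, so +1056 days → 16 September 2012.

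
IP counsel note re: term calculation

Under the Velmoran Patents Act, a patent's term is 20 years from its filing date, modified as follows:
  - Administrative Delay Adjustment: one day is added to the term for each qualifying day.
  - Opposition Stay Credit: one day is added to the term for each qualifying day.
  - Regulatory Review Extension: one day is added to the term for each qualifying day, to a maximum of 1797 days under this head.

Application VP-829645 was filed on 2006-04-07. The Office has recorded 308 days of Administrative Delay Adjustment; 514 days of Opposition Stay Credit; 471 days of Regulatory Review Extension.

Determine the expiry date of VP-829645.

Base term: filing date + 20 years → 7 April 2026.
Administrative Delay Adjustment: +308 days → 9 February 2027.
Opposition Stay Credit: +514 days → 7 July 2028.
Regulatory Review Extension: 471 days (within the 1797-day cap) → +471 days → 21 October 2029.

2029-10-21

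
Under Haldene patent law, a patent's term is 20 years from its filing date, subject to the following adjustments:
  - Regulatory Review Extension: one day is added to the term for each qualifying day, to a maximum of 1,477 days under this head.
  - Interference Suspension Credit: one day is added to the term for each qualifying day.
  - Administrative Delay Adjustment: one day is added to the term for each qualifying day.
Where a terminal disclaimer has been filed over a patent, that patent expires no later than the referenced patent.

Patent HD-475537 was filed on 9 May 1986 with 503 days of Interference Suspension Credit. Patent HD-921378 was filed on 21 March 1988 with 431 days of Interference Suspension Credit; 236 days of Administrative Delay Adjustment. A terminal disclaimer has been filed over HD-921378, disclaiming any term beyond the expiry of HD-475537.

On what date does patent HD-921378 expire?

Natural term of HD-921378:
  Base: filing + 20 years → 21 March 2008.
  Interference Suspension Credit: +431 days → 26 May 2009.
  Administrative Delay Adjustment: +236 days → 17 January 2010.
Expiry of referenced patent HD-475537:
  Base: filing + 20 years → 9 May 2006.
  Interference Suspension Credit: +503 days → 24 September 2007.
Terminal disclaimer: HD-921378 expires on the earlier of 17 January 2010 and 24 September 2007.

September 24, 2007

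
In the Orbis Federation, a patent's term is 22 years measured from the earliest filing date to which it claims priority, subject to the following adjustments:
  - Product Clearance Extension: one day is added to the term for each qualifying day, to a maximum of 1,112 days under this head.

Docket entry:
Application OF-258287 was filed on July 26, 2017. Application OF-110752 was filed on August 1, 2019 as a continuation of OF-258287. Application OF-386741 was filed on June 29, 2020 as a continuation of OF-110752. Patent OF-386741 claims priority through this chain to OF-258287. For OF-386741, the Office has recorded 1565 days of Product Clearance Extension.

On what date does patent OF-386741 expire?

2042-08-11

Earliest priority filing: 26 July 2017.
Base term: 26 July 2017 + 22 years → 26 July 2039.
Product Clearance Extension: 1565 days claimed exceeds the 1112-day cap, so +1112 days → 11 August 2042.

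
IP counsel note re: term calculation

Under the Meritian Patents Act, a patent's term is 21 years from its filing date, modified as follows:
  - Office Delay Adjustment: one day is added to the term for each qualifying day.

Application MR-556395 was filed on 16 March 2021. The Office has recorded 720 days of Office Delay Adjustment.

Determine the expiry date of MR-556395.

March 5, 2044

Base term: filing date + 21 years → 16 March 2042.
Office Delay Adjustment: +720 days → 5 March 2044.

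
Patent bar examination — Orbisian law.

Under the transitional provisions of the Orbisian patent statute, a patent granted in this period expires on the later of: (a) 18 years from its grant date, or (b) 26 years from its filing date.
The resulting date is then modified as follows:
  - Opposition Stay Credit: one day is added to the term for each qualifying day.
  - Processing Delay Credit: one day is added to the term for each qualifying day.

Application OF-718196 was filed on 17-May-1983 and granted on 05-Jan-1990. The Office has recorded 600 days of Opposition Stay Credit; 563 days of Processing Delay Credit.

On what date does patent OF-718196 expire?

(a) grant + 18 years → 5 January 2008.
(b) filing + 26 years → 17 May 2009.
Later of the two: 17 May 2009.
Opposition Stay Credit: +600 days → 7 January 2011.
Processing Delay Credit: +563 days → 23 July 2012.

July 23, 2012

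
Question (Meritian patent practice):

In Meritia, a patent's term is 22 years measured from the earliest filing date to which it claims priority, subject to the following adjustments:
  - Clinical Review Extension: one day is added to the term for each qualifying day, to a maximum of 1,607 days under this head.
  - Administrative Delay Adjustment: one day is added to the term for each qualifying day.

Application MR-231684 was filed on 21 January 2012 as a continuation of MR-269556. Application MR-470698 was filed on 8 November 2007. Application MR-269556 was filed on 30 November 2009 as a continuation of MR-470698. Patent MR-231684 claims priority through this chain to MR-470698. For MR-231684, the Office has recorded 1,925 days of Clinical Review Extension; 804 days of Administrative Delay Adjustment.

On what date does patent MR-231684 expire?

June 15, 2036

Earliest priority filing: 8 November 2007.
Base term: 8 November 2007 + 22 years → 8 November 2029.
Clinical Review Extension: 1925 days claimed exceeds the 1607-day cap, so +1607 days → 3 April 2034.
Administrative Delay Adjustment: +804 days → 15 June 2036.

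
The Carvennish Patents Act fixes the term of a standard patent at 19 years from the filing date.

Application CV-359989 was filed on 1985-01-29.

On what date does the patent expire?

Filing date + 19 years → 29 January 2004.

January 29, 2004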